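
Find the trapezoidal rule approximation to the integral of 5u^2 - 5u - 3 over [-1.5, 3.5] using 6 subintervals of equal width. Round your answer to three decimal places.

Δu = (3.5 − (-1.5))/6 = 5/6.
f(-1.5) = 15.75, f(-2/3) = 23/9, f(1/6) = -133/36, f(1) = -3, f(11/6) = 167/36, f(8/3) = 173/9, f(3.5) = 40.75.
T_6 = (Δu/2)·[f(u_0) + 2f(u_1) + ... + 2f(u_{5}) + f(u_6)].
Sum ≈ 39.977.

39.977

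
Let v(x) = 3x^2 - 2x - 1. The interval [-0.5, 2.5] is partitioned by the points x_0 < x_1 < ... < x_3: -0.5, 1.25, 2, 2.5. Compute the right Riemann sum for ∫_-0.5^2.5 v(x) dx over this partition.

Subinterval widths: 1.75, 0.75, 0.5.
Right endpoints: 1.25, 2, 2.5.
v(1.25) = 1.1875, v(2) = 7, v(2.5) = 12.75.
Sum = Σ Δx_i · v(x_i).
Sum = 13.703125.

13.703125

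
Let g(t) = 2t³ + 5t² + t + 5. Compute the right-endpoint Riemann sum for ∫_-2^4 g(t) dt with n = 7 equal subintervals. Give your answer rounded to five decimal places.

374.08163

Δt = (4 − (-2))/7 = 6/7.
Right endpoints: -8/7, -2/7, 4/7, 10/7, 16/7, 22/7, 4.
g(-8/7) = 2539/343, g(-2/7) = 1741/343, g(4/7) = 2599/343, g(10/7) = 7705/343, g(16/7) = 19651/343, g(22/7) = 41029/343, g(4) = 217.
Sum = Δt · [g(-8/7) + g(-2/7) + g(4/7) + ...].
Sum ≈ 374.08163.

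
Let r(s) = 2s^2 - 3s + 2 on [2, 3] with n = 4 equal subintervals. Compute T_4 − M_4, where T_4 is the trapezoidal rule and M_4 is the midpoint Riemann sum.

0.03125

T_4 = 7.1875.
M_4 = 7.15625.
T_4 − M_4 = 0.03125.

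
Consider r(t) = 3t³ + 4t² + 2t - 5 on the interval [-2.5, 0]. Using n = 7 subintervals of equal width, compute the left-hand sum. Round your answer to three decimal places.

Δt = (0 − (-2.5))/7 = 5/14.
Left endpoints: -2.5, -15/7, -25/14, -10/7, -15/14, -5/7, -5/14.
r(-2.5) = -31.875, r(-15/7) = -7010/343, r(-25/14) = -35395/2744, r(-10/7) = -2895/343, r(-15/14) = -17125/2744, r(-5/7) = -1880/343, r(-5/14) = -14655/2744.
Sum = Δt · [r(-2.5) + r(-15/7) + r(-25/14) + ...].
Sum ≈ -32.398.

-32.398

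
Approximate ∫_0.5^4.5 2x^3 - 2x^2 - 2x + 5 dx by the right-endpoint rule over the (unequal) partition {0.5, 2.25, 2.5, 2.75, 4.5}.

275.265625

Subinterval widths: 1.75, 0.25, 0.25, 1.75.
Right endpoints: 2.25, 2.5, 2.75, 4.5.
f(2.25) = 13.15625, f(2.5) = 18.75, f(2.75) = 25.96875, f(4.5) = 137.75.
Sum = Σ Δx_i · f(x_i).
Sum = 275.265625.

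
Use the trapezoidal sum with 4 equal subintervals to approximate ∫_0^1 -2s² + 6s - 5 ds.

-2.6875

Δs = (1 − 0)/4 = 0.25.
f(0) = -5, f(0.25) = -3.625, f(0.5) = -2.5, f(0.75) = -1.625, f(1) = -1.
T_4 = (Δs/2)·[f(s_0) + 2f(s_1) + 2f(s_2) + 2f(s_3) + f(s_4)].
Sum = -2.6875.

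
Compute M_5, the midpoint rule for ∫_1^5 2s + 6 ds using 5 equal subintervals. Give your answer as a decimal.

Δs = (5 − 1)/5 = 0.8.
Midpoints: 1.4, 2.2, 3, 3.8, 4.6.
f(1.4) = 8.8, f(2.2) = 10.4, f(3) = 12, f(3.8) = 13.6, f(4.6) = 15.2.
Sum = Δs · [f(1.4) + f(2.2) + f(3) + f(3.8) + f(4.6)].
Sum = 48.

48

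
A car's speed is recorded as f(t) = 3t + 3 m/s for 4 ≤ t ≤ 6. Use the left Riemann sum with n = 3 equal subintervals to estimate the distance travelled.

34

Δt = (6 − 4)/3 = 2/3.
Left endpoints: 4, 14/3, 16/3.
f(4) = 15, f(14/3) = 17, f(16/3) = 19.
Sum = Δt · [f(4) + f(14/3) + f(16/3)].
Sum = 34.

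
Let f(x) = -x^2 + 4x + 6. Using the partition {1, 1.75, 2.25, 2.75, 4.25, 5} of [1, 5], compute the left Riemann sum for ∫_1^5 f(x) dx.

34.546875

Subinterval widths: 0.75, 0.5, 0.5, 1.5, 0.75.
Left endpoints: 1, 1.75, 2.25, 2.75, 4.25.
f(1) = 9, f(1.75) = 9.9375, f(2.25) = 9.9375, f(2.75) = 9.4375, f(4.25) = 4.9375.
Sum = Σ Δx_i · f(x_i).
Sum = 34.546875.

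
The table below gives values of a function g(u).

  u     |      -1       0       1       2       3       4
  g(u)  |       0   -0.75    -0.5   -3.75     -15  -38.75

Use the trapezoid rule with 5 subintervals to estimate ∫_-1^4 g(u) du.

Δu = 1.
T_5 = (1/2)·[0 + 2·(-0.75) + 2·(-0.5) + 2·(-3.75) + 2·(-15) + (-38.75)] = -39.375.

-39.375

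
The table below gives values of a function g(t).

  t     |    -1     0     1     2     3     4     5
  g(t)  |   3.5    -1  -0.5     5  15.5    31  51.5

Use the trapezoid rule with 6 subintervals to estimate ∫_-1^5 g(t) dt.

Δt = 1.
T_6 = (1/2)·[3.5 + 2·(-1) + 2·(-0.5) + 2·5 + 2·15.5 + 2·31 + 51.5] = 77.5.

77.5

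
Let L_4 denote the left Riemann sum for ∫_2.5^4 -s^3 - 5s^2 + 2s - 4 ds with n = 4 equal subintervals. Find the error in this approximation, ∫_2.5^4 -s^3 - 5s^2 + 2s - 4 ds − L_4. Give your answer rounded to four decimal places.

Exact integral: ∫_2.5^4 f(s) ds = -131.109375.
L_4 ≈ -113.979492.
Error ≈ -131.109375 − (-113.979492) ≈ -17.1299.

-17.1299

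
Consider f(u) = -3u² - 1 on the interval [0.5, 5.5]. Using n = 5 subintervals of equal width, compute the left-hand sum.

-128.75

Δu = (5.5 − 0.5)/5 = 1.
Left endpoints: 0.5, 1.5, 2.5, 3.5, 4.5.
f(0.5) = -1.75, f(1.5) = -7.75, f(2.5) = -19.75, f(3.5) = -37.75, f(4.5) = -61.75.
Sum = Δu · [f(0.5) + f(1.5) + f(2.5) + f(3.5) + f(4.5)].
Sum = -128.75.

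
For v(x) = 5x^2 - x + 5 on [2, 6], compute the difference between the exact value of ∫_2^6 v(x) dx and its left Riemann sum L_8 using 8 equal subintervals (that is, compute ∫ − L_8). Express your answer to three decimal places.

38.167

Exact integral: ∫_2^6 v(x) dx ≈ 350.66667.
L_8 = 312.5.
Error ≈ 350.66667 − 312.5 ≈ 38.167.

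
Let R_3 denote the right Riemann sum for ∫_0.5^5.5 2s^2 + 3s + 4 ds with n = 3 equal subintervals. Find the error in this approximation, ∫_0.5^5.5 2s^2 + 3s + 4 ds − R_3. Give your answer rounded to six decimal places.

Exact integral: ∫_0.5^5.5 f(s) ds ≈ 175.83333333.
R_3 ≈ 242.96296296.
Error ≈ 175.83333333 − 242.96296296 ≈ -67.129630.

-67.129630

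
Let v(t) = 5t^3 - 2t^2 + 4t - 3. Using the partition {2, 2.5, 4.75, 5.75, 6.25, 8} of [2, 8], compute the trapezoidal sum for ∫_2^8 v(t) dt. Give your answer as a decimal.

Subinterval widths: 0.5, 2.25, 1, 0.5, 1.75.
v(2) = 37, v(2.5) = 72.625, v(4.75) = 506.734375, v(5.75) = 904.421875, v(6.25) = 1164.578125, v(8) = 2461.
On each subinterval the trapezoid contributes (Δt_i/2)·[v(t_{i-1}) + v(t_i)].
Sum = 5074.39453125.

5074.39453125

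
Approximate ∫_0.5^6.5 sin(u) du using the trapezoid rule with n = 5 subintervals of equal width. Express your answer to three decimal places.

-0.087

Δu = (6.5 − 0.5)/5 = 1.2.
f(0.5) ≈ 0.479, f(1.7) ≈ 0.992, f(2.9) ≈ 0.239, f(4.1) ≈ -0.818, f(5.3) ≈ -0.832, f(6.5) ≈ 0.215.
T_5 = (Δu/2)·[f(u_0) + 2f(u_1) + ... + 2f(u_{4}) + f(u_5)].
Sum ≈ -0.087.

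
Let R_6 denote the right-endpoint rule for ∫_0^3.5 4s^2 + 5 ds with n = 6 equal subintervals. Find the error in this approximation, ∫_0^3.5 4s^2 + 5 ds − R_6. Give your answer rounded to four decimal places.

Exact integral: ∫_0^3.5 f(s) ds ≈ 74.666667.
R_6 ≈ 89.752315.
Error ≈ 74.666667 − 89.752315 ≈ -15.0856.

-15.0856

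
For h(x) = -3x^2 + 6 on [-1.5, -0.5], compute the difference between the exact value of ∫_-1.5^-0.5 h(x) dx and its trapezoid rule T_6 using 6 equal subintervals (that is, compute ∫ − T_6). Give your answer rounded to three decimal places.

Exact integral: ∫_-1.5^-0.5 h(x) dx = 2.75.
T_6 ≈ 2.73611.
Error ≈ 2.75 − 2.73611 ≈ 0.014.

0.014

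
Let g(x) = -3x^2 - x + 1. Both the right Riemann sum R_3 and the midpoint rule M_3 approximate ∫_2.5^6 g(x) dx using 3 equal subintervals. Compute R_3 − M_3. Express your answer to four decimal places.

R_3 ≈ -268.236111.
M_3 ≈ -210.559028.
R_3 − M_3 ≈ -57.6771.

-57.6771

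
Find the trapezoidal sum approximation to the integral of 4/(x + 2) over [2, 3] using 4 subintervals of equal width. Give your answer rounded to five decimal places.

Δx = (3 − 2)/4 = 0.25.
f(2) = 1, f(2.25) = 16/17, f(2.5) = 8/9, f(2.75) = 16/19, f(3) = 0.8.
T_4 = (Δx/2)·[f(x_0) + 2f(x_1) + 2f(x_2) + 2f(x_3) + f(x_4)].
Sum ≈ 0.89304.

0.89304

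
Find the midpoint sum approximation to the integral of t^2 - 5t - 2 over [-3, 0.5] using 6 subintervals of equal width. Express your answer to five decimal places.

Δt = (0.5 − (-3))/6 = 7/12.
Midpoints: -65/24, -2.125, -37/24, -23/24, -0.375, 5/24.
f(-65/24) = 10873/576, f(-2.125) = 13.140625, f(-37/24) = 4657/576, f(-23/24) = 2137/576, f(-0.375) = 0.015625, f(5/24) = -1727/576.
Sum = Δt · [f(-65/24) + f(-2.125) + f(-37/24) + ...].
Sum ≈ 23.81742.

23.81742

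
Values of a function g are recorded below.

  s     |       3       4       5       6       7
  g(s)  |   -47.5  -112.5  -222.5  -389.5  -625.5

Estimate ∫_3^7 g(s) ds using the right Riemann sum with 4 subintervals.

-1350

Δs = 1.
Sum = 1·[(-112.5) + (-222.5) + (-389.5) + (-625.5)] = -1350.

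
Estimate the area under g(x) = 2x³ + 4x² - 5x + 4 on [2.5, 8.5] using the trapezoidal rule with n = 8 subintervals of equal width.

3268.3125

Δx = (8.5 − 2.5)/8 = 0.75.
g(2.5) = 47.75, g(3.25) = 98.65625, g(4) = 176, g(4.75) = 284.84375, g(5.5) = 430.25, g(6.25) = 617.28125, g(7) = 851, g(7.75) = 1136.46875, g(8.5) = 1478.75.
T_8 = (Δx/2)·[g(x_0) + 2g(x_1) + ... + 2g(x_{7}) + g(x_8)].
Sum = 3268.3125.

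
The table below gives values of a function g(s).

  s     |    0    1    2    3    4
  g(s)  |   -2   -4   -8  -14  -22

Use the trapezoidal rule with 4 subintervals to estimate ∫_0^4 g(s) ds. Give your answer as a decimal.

-38

Δs = 1.
T_4 = (1/2)·[(-2) + 2·(-4) + 2·(-8) + 2·(-14) + (-22)] = -38.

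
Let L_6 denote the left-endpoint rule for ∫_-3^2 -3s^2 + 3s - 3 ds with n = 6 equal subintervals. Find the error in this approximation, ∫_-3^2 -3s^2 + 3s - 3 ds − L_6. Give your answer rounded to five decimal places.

14.23611

Exact integral: ∫_-3^2 f(s) ds = -57.5.
L_6 ≈ -71.7361111.
Error ≈ -57.5 − (-71.7361111) ≈ 14.23611.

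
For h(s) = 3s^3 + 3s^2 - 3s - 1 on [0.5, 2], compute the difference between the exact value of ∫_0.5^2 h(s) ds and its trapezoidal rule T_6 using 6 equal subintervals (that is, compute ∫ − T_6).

-0.22265625

Exact integral: ∫_0.5^2 h(s) ds = 12.703125.
T_6 = 12.92578125.
Error = 12.703125 − 12.92578125 = -0.22265625.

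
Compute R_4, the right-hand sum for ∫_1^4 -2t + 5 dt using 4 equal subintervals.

-2.25

Δt = (4 − 1)/4 = 0.75.
Right endpoints: 1.75, 2.5, 3.25, 4.
f(1.75) = 1.5, f(2.5) = 0, f(3.25) = -1.5, f(4) = -3.
Sum = Δt · [f(1.75) + f(2.5) + f(3.25) + f(4)].
Sum = -2.25.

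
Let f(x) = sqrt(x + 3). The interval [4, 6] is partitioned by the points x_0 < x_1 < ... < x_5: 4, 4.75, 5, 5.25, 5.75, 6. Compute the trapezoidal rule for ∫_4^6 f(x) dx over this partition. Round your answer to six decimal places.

Subinterval widths: 0.75, 0.25, 0.25, 0.5, 0.25.
f(4) ≈ 2.645751, f(4.75) ≈ 2.783882, f(5) ≈ 2.828427, f(5.25) ≈ 2.872281, f(5.75) ≈ 2.958040, f(6) ≈ 3.000000.
On each subinterval the trapezoid contributes (Δx_i/2)·[f(x_{i-1}) + f(x_i)].
Sum ≈ 5.652575.

5.652575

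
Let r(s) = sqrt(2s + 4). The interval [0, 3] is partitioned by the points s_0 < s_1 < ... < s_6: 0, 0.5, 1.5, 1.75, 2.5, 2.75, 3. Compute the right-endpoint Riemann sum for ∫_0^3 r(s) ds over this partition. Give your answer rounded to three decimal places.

8.260

Subinterval widths: 0.5, 1, 0.25, 0.75, 0.25, 0.25.
Right endpoints: 0.5, 1.5, 1.75, 2.5, 2.75, 3.
r(0.5) ≈ 2.236, r(1.5) ≈ 2.646, r(1.75) ≈ 2.739, r(2.5) ≈ 3.000, r(2.75) ≈ 3.082, r(3) ≈ 3.162.
Sum = Σ Δs_i · r(s_i).
Sum ≈ 8.260.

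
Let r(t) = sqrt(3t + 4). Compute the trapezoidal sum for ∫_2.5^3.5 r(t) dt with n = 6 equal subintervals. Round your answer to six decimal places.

3.603434

Δt = (3.5 − 2.5)/6 = 1/6.
r(2.5) ≈ 3.391165, r(8/3) ≈ 3.464102, r(17/6) ≈ 3.535534, r(3) ≈ 3.605551, r(19/6) ≈ 3.674235, r(10/3) ≈ 3.741657, r(3.5) ≈ 3.807887.
T_6 = (Δt/2)·[r(t_0) + 2r(t_1) + ... + 2r(t_{5}) + r(t_6)].
Sum ≈ 3.603434.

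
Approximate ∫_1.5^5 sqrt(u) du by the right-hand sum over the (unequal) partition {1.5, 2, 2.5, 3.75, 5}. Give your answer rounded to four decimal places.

Subinterval widths: 0.5, 0.5, 1.25, 1.25.
Right endpoints: 2, 2.5, 3.75, 5.
f(2) ≈ 1.4142, f(2.5) ≈ 1.5811, f(3.75) ≈ 1.9365, f(5) ≈ 2.2361.
Sum = Σ Δu_i · f(u_i).
Sum ≈ 6.7134.

6.7134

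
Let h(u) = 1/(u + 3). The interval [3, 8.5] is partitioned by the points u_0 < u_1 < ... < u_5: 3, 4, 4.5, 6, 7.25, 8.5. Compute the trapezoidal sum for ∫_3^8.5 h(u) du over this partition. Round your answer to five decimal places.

Subinterval widths: 1, 0.5, 1.5, 1.25, 1.25.
h(3) = 1/6, h(4) = 1/7, h(4.5) = 2/15, h(6) = 1/9, h(7.25) = 4/41, h(8.5) = 2/23.
On each subinterval the trapezoid contributes (Δu_i/2)·[h(u_{i-1}) + h(u_i)].
Sum ≈ 0.65289.

0.65289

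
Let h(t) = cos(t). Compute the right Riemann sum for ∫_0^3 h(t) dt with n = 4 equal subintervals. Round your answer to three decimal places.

Δt = (3 − 0)/4 = 0.75.
Right endpoints: 0.75, 1.5, 2.25, 3.
h(0.75) ≈ 0.732, h(1.5) ≈ 0.071, h(2.25) ≈ -0.628, h(3) ≈ -0.990.
Sum = Δt · [h(0.75) + h(1.5) + h(2.25) + h(3)].
Sum ≈ -0.612.

-0.612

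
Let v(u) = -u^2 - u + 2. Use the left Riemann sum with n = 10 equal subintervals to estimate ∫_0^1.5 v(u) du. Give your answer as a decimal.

Δu = (1.5 − 0)/10 = 0.15.
Left endpoints: 0, 0.15, 0.3, 0.45, 0.6, 0.75, 0.9, 1.05, 1.2, 1.35.
v(0) = 2, v(0.15) = 1.8275, v(0.3) = 1.61, v(0.45) = 1.3475, v(0.6) = 1.04, v(0.75) = 0.6875, v(0.9) = 0.29, v(1.05) = -0.1525, v(1.2) = -0.64, v(1.35) = -1.1725.
Sum = Δu · [v(0) + v(0.15) + v(0.3) + ...].
Sum = 1.025625.

1.025625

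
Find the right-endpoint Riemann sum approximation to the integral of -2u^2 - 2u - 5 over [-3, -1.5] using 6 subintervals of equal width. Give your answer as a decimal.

Δu = (-1.5 − (-3))/6 = 0.25.
Right endpoints: -2.75, -2.5, -2.25, -2, -1.75, -1.5.
f(-2.75) = -14.625, f(-2.5) = -12.5, f(-2.25) = -10.625, f(-2) = -9, f(-1.75) = -7.625, f(-1.5) = -6.5.
Sum = Δu · [f(-2.75) + f(-2.5) + f(-2.25) + ...].
Sum = -15.21875.

-15.21875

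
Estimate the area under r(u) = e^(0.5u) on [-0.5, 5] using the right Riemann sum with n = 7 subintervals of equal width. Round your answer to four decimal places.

27.5800

Δu = (5 − (-0.5))/7 = 11/14.
Right endpoints: 2/7, 15/14, 13/7, 37/14, 24/7, 59/14, 5.
r(2/7) ≈ 1.1536, r(15/14) ≈ 1.7087, r(13/7) ≈ 2.5309, r(37/14) ≈ 3.7488, r(24/7) ≈ 5.5527, r(59/14) ≈ 8.2247, r(5) ≈ 12.1825.
Sum = Δu · [r(2/7) + r(15/14) + r(13/7) + ...].
Sum ≈ 27.5800.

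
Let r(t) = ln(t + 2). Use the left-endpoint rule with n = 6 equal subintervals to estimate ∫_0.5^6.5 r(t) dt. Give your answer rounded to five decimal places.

9.26458

Δt = (6.5 − 0.5)/6 = 1.
Left endpoints: 0.5, 1.5, 2.5, 3.5, 4.5, 5.5.
r(0.5) ≈ 0.91629, r(1.5) ≈ 1.25276, r(2.5) ≈ 1.50408, r(3.5) ≈ 1.70475, r(4.5) ≈ 1.87180, r(5.5) ≈ 2.01490.
Sum = Δt · [r(0.5) + r(1.5) + r(2.5) + ...].
Sum ≈ 9.26458.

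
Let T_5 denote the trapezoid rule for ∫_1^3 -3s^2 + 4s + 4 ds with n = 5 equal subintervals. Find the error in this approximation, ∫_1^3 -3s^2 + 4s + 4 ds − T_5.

0.16

Exact integral: ∫_1^3 f(s) ds = -2.
T_5 = -2.16.
Error = -2 − (-2.16) = 0.16.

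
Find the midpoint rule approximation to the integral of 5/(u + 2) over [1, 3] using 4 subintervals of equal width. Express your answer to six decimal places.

2.550449

Δu = (3 − 1)/4 = 0.5.
Midpoints: 1.25, 1.75, 2.25, 2.75.
f(1.25) = 20/13, f(1.75) = 4/3, f(2.25) = 20/17, f(2.75) = 20/19.
Sum = Δu · [f(1.25) + f(1.75) + f(2.25) + f(2.75)].
Sum ≈ 2.550449.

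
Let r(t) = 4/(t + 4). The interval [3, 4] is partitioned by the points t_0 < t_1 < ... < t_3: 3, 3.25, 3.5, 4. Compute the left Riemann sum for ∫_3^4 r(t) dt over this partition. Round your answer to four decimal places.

0.5475

Subinterval widths: 0.25, 0.25, 0.5.
Left endpoints: 3, 3.25, 3.5.
r(3) = 4/7, r(3.25) = 16/29, r(3.5) = 8/15.
Sum = Σ Δt_i · r(t_i).
Sum ≈ 0.5475.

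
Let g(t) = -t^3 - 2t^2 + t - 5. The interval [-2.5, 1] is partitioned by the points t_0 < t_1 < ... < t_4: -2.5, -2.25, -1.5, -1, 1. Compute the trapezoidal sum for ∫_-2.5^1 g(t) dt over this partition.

-24.0546875

Subinterval widths: 0.25, 0.75, 0.5, 2.
g(-2.5) = -4.375, g(-2.25) = -5.984375, g(-1.5) = -7.625, g(-1) = -7, g(1) = -7.
On each subinterval the trapezoid contributes (Δt_i/2)·[g(t_{i-1}) + g(t_i)].
Sum = -24.0546875.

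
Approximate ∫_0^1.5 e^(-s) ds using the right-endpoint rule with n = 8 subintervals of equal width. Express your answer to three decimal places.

0.706

Δs = (1.5 − 0)/8 = 0.1875.
Right endpoints: 0.1875, 0.375, 0.5625, 0.75, 0.9375, 1.125, 1.3125, 1.5.
f(0.1875) ≈ 0.829, f(0.375) ≈ 0.687, f(0.5625) ≈ 0.570, f(0.75) ≈ 0.472, f(0.9375) ≈ 0.392, f(1.125) ≈ 0.325, f(1.3125) ≈ 0.269, f(1.5) ≈ 0.223.
Sum = Δs · [f(0.1875) + f(0.375) + f(0.5625) + ...].
Sum ≈ 0.706.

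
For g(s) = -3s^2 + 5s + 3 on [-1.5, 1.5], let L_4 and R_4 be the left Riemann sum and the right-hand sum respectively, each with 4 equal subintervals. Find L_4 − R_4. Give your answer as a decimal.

L_4 = -4.21875.
R_4 = 7.03125.
L_4 − R_4 = -11.25.

-11.25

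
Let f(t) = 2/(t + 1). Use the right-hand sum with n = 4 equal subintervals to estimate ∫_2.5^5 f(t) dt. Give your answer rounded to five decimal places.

1.00708

Δt = (5 − 2.5)/4 = 0.625.
Right endpoints: 3.125, 3.75, 4.375, 5.
f(3.125) = 16/33, f(3.75) = 8/19, f(4.375) = 16/43, f(5) = 1/3.
Sum = Δt · [f(3.125) + f(3.75) + f(4.375) + f(5)].
Sum ≈ 1.00708.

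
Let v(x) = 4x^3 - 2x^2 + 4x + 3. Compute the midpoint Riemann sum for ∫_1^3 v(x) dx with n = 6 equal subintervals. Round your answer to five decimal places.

Δx = (3 − 1)/6 = 1/3.
Midpoints: 7/6, 1.5, 11/6, 13/6, 2.5, 17/6.
v(7/6) = 305/27, v(1.5) = 18, v(11/6) = 763/27, v(13/6) = 1160/27, v(2.5) = 63, v(17/6) = 2410/27.
Sum = Δx · [v(7/6) + v(1.5) + v(11/6) + ...].
Sum ≈ 84.25926.

84.25926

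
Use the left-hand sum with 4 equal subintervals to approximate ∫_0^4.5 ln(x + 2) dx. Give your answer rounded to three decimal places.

Δx = (4.5 − 0)/4 = 1.125.
Left endpoints: 0, 1.125, 2.25, 3.375.
f(0) ≈ 0.693, f(1.125) ≈ 1.139, f(2.25) ≈ 1.447, f(3.375) ≈ 1.682.
Sum = Δx · [f(0) + f(1.125) + f(2.25) + f(3.375)].
Sum ≈ 5.581.

5.581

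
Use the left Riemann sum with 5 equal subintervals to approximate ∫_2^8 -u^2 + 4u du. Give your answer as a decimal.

-27.84

Δu = (8 − 2)/5 = 1.2.
Left endpoints: 2, 3.2, 4.4, 5.6, 6.8.
f(2) = 4, f(3.2) = 2.56, f(4.4) = -1.76, f(5.6) = -8.96, f(6.8) = -19.04.
Sum = Δu · [f(2) + f(3.2) + f(4.4) + f(5.6) + f(6.8)].
Sum = -27.84.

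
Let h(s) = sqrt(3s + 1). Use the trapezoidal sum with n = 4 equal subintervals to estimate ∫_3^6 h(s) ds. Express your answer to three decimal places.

Δs = (6 − 3)/4 = 0.75.
h(3) ≈ 3.162, h(3.75) ≈ 3.500, h(4.5) ≈ 3.808, h(5.25) ≈ 4.093, h(6) ≈ 4.359.
T_4 = (Δs/2)·[h(s_0) + 2h(s_1) + 2h(s_2) + 2h(s_3) + h(s_4)].
Sum ≈ 11.371.

11.371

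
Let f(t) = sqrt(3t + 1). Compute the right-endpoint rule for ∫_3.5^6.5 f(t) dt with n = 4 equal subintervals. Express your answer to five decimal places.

12.38085

Δt = (6.5 − 3.5)/4 = 0.75.
Right endpoints: 4.25, 5, 5.75, 6.5.
f(4.25) ≈ 3.70810, f(5) ≈ 4.00000, f(5.75) ≈ 4.27200, f(6.5) ≈ 4.52769.
Sum = Δt · [f(4.25) + f(5) + f(5.75) + f(6.5)].
Sum ≈ 12.38085.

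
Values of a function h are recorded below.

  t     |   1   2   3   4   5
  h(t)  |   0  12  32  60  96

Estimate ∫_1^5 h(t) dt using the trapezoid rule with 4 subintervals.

152

Δt = 1.
T_4 = (1/2)·[0 + 2·12 + 2·32 + 2·60 + 96] = 152.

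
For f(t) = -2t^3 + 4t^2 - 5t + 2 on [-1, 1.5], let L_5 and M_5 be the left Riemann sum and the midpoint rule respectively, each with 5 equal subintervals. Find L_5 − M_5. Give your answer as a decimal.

4.453125

L_5 = 10.
M_5 = 5.546875.
L_5 − M_5 = 4.453125.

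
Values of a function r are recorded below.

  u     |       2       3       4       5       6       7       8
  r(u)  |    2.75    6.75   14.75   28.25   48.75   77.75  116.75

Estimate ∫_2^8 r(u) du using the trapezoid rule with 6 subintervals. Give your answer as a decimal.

Δu = 1.
T_6 = (1/2)·[2.75 + 2·6.75 + 2·14.75 + 2·28.25 + 2·48.75 + 2·77.75 + 116.75] = 236.

236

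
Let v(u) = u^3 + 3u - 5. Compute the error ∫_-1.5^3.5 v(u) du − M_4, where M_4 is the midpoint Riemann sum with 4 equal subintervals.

Exact integral: ∫_-1.5^3.5 v(u) du = 26.25.
M_4 = 24.296875.
Error = 26.25 − 24.296875 = 1.953125.

1.953125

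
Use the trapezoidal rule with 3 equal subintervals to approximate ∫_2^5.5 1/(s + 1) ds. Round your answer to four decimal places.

Δs = (5.5 − 2)/3 = 7/6.
f(2) = 1/3, f(19/6) = 0.24, f(13/3) = 0.1875, f(5.5) = 2/13.
T_3 = (Δs/2)·[f(s_0) + 2f(s_1) + 2f(s_2) + f(s_3)].
Sum ≈ 0.7829.

0.7829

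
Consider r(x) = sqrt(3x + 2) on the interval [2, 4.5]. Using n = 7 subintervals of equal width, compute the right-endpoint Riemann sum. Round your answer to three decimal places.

Δx = (4.5 − 2)/7 = 5/14.
Right endpoints: 33/14, 19/7, 43/14, 24/7, 53/14, 29/7, 4.5.
r(33/14) ≈ 3.012, r(19/7) ≈ 3.185, r(43/14) ≈ 3.349, r(24/7) ≈ 3.505, r(53/14) ≈ 3.655, r(29/7) ≈ 3.798, r(4.5) ≈ 3.937.
Sum = Δx · [r(33/14) + r(19/7) + r(43/14) + ...].
Sum ≈ 8.729.

8.729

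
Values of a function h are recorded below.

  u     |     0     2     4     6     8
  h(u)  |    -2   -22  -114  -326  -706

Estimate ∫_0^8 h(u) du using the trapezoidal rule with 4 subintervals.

-1632

Δu = 2.
T_4 = (2/2)·[(-2) + 2·(-22) + 2·(-114) + 2·(-326) + (-706)] = -1632.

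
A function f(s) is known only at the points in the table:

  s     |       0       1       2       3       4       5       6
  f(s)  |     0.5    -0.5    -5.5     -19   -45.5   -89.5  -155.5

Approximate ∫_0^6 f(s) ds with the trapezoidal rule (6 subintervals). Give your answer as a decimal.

-237.5

Δs = 1.
T_6 = (1/2)·[0.5 + 2·(-0.5) + 2·(-5.5) + 2·(-19) + 2·(-45.5) + 2·(-89.5) + (-155.5)] = -237.5.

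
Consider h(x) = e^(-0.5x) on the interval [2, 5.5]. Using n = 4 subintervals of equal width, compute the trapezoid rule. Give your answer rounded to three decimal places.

0.618

Δx = (5.5 − 2)/4 = 0.875.
h(2) ≈ 0.368, h(2.875) ≈ 0.238, h(3.75) ≈ 0.153, h(4.625) ≈ 0.099, h(5.5) ≈ 0.064.
T_4 = (Δx/2)·[h(x_0) + 2h(x_1) + 2h(x_2) + 2h(x_3) + h(x_4)].
Sum ≈ 0.618.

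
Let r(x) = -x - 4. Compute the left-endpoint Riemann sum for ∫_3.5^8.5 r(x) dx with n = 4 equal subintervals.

Δx = (8.5 − 3.5)/4 = 1.25.
Left endpoints: 3.5, 4.75, 6, 7.25.
r(3.5) = -7.5, r(4.75) = -8.75, r(6) = -10, r(7.25) = -11.25.
Sum = Δx · [r(3.5) + r(4.75) + r(6) + r(7.25)].
Sum = -46.875.

-46.875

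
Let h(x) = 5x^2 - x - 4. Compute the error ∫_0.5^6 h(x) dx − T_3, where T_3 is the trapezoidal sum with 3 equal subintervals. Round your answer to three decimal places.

Exact integral: ∫_0.5^6 h(x) dx ≈ 319.91667.
T_3 ≈ 335.32176.
Error ≈ 319.91667 − 335.32176 ≈ -15.405.

-15.405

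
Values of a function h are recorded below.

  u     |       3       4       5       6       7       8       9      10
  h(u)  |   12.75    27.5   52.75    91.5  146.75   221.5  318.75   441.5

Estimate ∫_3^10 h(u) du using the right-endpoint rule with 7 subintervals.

Δu = 1.
Sum = 1·[27.5 + 52.75 + 91.5 + 146.75 + 221.5 + 318.75 + 441.5] = 1300.25.

1300.25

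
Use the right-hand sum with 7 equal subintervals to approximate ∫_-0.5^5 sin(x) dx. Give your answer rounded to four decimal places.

Δx = (5 − (-0.5))/7 = 11/14.
Right endpoints: 2/7, 15/14, 13/7, 37/14, 24/7, 59/14, 5.
f(2/7) ≈ 0.2818, f(15/14) ≈ 0.8779, f(13/7) ≈ 0.9593, f(37/14) ≈ 0.4783, f(24/7) ≈ -0.2831, f(59/14) ≈ -0.8785, f(5) ≈ -0.9589.
Sum = Δx · [f(2/7) + f(15/14) + f(13/7) + ...].
Sum ≈ 0.3747.

0.3747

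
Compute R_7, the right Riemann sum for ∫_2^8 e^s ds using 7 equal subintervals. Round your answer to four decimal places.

4427.8199

Δs = (8 − 2)/7 = 6/7.
Right endpoints: 20/7, 26/7, 32/7, 38/7, 44/7, 50/7, 8.
f(20/7) ≈ 17.4117, f(26/7) ≈ 41.0293, f(32/7) ≈ 96.6821, f(38/7) ≈ 227.8236, f(44/7) ≈ 536.8476, f(50/7) ≈ 1265.0376, f(8) ≈ 2980.9580.
Sum = Δs · [f(20/7) + f(26/7) + f(32/7) + ...].
Sum ≈ 4427.8199.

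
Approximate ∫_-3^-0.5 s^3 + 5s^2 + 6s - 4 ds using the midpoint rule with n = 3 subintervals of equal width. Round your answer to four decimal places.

-11.6565

Δs = (-0.5 − (-3))/3 = 5/6.
Midpoints: -31/12, -1.75, -11/12.
f(-31/12) = -5827/1728, f(-1.75) = -4.546875, f(-11/12) = -10487/1728.
Sum = Δs · [f(-31/12) + f(-1.75) + f(-11/12)].
Sum ≈ -11.6565.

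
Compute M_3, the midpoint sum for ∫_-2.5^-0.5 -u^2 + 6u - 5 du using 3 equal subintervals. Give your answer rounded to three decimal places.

-33.093

Δu = (-0.5 − (-2.5))/3 = 2/3.
Midpoints: -13/6, -1.5, -5/6.
f(-13/6) = -817/36, f(-1.5) = -16.25, f(-5/6) = -385/36.
Sum = Δu · [f(-13/6) + f(-1.5) + f(-5/6)].
Sum ≈ -33.093.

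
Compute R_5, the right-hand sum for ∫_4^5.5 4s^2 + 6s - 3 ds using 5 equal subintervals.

Δs = (5.5 − 4)/5 = 0.3.
Right endpoints: 4.3, 4.6, 4.9, 5.2, 5.5.
f(4.3) = 96.76, f(4.6) = 109.24, f(4.9) = 122.44, f(5.2) = 136.36, f(5.5) = 151.
Sum = Δs · [f(4.3) + f(4.6) + f(4.9) + f(5.2) + f(5.5)].
Sum = 184.74.

184.74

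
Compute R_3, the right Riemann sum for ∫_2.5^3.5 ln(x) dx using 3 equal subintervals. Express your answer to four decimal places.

Δx = (3.5 − 2.5)/3 = 1/3.
Right endpoints: 17/6, 19/6, 3.5.
f(17/6) ≈ 1.0415, f(19/6) ≈ 1.1527, f(3.5) ≈ 1.2528.
Sum = Δx · [f(17/6) + f(19/6) + f(3.5)].
Sum ≈ 1.1490.

1.1490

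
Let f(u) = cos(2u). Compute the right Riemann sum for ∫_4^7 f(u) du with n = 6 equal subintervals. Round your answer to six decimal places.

0.071131

Δu = (7 − 4)/6 = 0.5.
Right endpoints: 4.5, 5, 5.5, 6, 6.5, 7.
f(4.5) ≈ -0.911130, f(5) ≈ -0.839072, f(5.5) ≈ 0.004426, f(6) ≈ 0.843854, f(6.5) ≈ 0.907447, f(7) ≈ 0.136737.
Sum = Δu · [f(4.5) + f(5) + f(5.5) + ...].
Sum ≈ 0.071131.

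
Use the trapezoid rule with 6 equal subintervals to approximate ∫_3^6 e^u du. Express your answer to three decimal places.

Δu = (6 − 3)/6 = 0.5.
f(3) ≈ 20.086, f(3.5) ≈ 33.115, f(4) ≈ 54.598, f(4.5) ≈ 90.017, f(5) ≈ 148.413, f(5.5) ≈ 244.692, f(6) ≈ 403.429.
T_6 = (Δu/2)·[f(u_0) + 2f(u_1) + ... + 2f(u_{5}) + f(u_6)].
Sum ≈ 391.296.

391.296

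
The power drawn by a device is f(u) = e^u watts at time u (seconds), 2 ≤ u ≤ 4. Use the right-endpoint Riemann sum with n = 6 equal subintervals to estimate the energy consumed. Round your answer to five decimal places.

55.51359

Δu = (4 − 2)/6 = 1/3.
Right endpoints: 7/3, 8/3, 3, 10/3, 11/3, 4.
f(7/3) ≈ 10.31226, f(8/3) ≈ 14.39192, f(3) ≈ 20.08554, f(10/3) ≈ 28.03162, f(11/3) ≈ 39.12128, f(4) ≈ 54.59815.
Sum = Δu · [f(7/3) + f(8/3) + f(3) + ...].
Sum ≈ 55.51359.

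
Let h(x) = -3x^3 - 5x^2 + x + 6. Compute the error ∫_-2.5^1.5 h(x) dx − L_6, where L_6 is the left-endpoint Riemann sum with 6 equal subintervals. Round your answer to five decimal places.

Exact integral: ∫_-2.5^1.5 h(x) dx ≈ 15.8333333.
L_6 ≈ 26.6851852.
Error ≈ 15.8333333 − 26.6851852 ≈ -10.85185.

-10.85185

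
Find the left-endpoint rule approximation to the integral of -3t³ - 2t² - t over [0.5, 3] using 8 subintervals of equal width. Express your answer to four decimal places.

Δt = (3 − 0.5)/8 = 0.3125.
Left endpoints: 0.5, 0.8125, 1.125, 1.4375, 1.75, 2.0625, 2.375, 2.6875.
f(0.5) = -1.375, f(0.8125) = -15327/4096, f(1.125) = -4059/512, f(1.4375) = -59317/4096, f(1.75) = -23.953125, f(2.0625) = -151107/4096, f(2.375) = -27569/512, f(2.6875) = -308697/4096.
Sum = Δt · [f(0.5) + f(0.8125) + f(1.125) + ...].
Sum ≈ -67.9944.

-67.9944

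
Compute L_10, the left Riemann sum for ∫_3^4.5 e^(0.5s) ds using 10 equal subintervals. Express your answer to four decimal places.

Δs = (4.5 − 3)/10 = 0.15.
Left endpoints: 3, 3.15, 3.3, 3.45, 3.6, 3.75, 3.9, 4.05, 4.2, 4.35.
f(3) ≈ 4.4817, f(3.15) ≈ 4.8307, f(3.3) ≈ 5.2070, f(3.45) ≈ 5.6125, f(3.6) ≈ 6.0496, f(3.75) ≈ 6.5208, f(3.9) ≈ 7.0287, f(4.05) ≈ 7.5761, f(4.2) ≈ 8.1662, f(4.35) ≈ 8.8022.
Sum = Δs · [f(3) + f(3.15) + f(3.3) + ...].
Sum ≈ 9.6413.

9.6413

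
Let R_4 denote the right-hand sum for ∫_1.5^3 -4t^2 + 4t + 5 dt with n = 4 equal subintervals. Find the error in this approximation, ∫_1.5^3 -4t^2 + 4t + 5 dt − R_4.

4.078125

Exact integral: ∫_1.5^3 f(t) dt = -10.5.
R_4 = -14.578125.
Error = -10.5 − (-14.578125) = 4.078125.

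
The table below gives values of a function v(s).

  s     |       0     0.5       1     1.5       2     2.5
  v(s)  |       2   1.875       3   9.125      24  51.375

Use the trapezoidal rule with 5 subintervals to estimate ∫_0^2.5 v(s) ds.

32.34375

Δs = 0.5.
T_5 = (0.5/2)·[2 + 2·1.875 + 2·3 + 2·9.125 + 2·24 + 51.375] = 32.34375.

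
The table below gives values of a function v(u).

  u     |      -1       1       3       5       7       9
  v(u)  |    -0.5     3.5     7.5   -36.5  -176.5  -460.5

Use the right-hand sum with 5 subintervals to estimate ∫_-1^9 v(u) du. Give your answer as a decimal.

Δu = 2.
Sum = 2·[3.5 + 7.5 + (-36.5) + (-176.5) + (-460.5)] = -1325.

-1325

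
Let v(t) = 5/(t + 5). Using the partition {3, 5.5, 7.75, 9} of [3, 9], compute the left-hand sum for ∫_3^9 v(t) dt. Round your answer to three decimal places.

Subinterval widths: 2.5, 2.25, 1.25.
Left endpoints: 3, 5.5, 7.75.
v(3) = 0.625, v(5.5) = 10/21, v(7.75) = 20/51.
Sum = Σ Δt_i · v(t_i).
Sum ≈ 3.124.

3.124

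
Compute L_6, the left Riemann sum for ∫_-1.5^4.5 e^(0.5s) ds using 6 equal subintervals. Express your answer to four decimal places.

Δs = (4.5 − (-1.5))/6 = 1.
Left endpoints: -1.5, -0.5, 0.5, 1.5, 2.5, 3.5.
f(-1.5) ≈ 0.4724, f(-0.5) ≈ 0.7788, f(0.5) ≈ 1.2840, f(1.5) ≈ 2.1170, f(2.5) ≈ 3.4903, f(3.5) ≈ 5.7546.
Sum = Δs · [f(-1.5) + f(-0.5) + f(0.5) + ...].
Sum ≈ 13.8971.

13.8971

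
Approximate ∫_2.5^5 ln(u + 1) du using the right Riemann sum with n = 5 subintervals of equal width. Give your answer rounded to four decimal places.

3.9982

Δu = (5 − 2.5)/5 = 0.5.
Right endpoints: 3, 3.5, 4, 4.5, 5.
f(3) ≈ 1.3863, f(3.5) ≈ 1.5041, f(4) ≈ 1.6094, f(4.5) ≈ 1.7047, f(5) ≈ 1.7918.
Sum = Δu · [f(3) + f(3.5) + f(4) + f(4.5) + f(5)].
Sum ≈ 3.9982.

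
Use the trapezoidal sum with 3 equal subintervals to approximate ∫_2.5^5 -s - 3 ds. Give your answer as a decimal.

-16.875

Δs = (5 − 2.5)/3 = 5/6.
f(2.5) = -5.5, f(10/3) = -19/3, f(25/6) = -43/6, f(5) = -8.
T_3 = (Δs/2)·[f(s_0) + 2f(s_1) + 2f(s_2) + f(s_3)].
Sum = -16.875.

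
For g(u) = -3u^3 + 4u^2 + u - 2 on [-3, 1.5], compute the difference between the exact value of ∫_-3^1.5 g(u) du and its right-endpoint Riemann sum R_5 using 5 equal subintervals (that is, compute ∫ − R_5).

44.600625

Exact integral: ∫_-3^1.5 g(u) du = 85.078125.
R_5 = 40.4775.
Error = 85.078125 − 40.4775 = 44.600625.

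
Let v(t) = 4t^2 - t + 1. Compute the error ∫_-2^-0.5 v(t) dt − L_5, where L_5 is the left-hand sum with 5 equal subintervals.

-2.565

Exact integral: ∫_-2^-0.5 v(t) dt = 13.875.
L_5 = 16.44.
Error = 13.875 − 16.44 = -2.565.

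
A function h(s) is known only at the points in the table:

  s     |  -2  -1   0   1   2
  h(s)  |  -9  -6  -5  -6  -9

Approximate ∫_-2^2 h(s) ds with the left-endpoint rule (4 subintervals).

Δs = 1.
Sum = 1·[(-9) + (-6) + (-5) + (-6)] = -26.

-26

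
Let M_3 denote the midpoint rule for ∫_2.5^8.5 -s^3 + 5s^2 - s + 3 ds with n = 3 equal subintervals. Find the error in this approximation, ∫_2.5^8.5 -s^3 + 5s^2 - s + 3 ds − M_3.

Exact integral: ∫_2.5^8.5 f(s) ds = -312.75.
M_3 = -289.75.
Error = -312.75 − (-289.75) = -23.

-23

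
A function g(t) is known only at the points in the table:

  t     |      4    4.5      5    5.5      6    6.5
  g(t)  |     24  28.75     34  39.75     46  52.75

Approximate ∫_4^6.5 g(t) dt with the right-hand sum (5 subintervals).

100.625

Δt = 0.5.
Sum = 0.5·[28.75 + 34 + 39.75 + 46 + 52.75] = 100.625.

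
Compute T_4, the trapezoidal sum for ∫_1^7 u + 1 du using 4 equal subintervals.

30

Δu = (7 − 1)/4 = 1.5.
f(1) = 2, f(2.5) = 3.5, f(4) = 5, f(5.5) = 6.5, f(7) = 8.
T_4 = (Δu/2)·[f(u_0) + 2f(u_1) + 2f(u_2) + 2f(u_3) + f(u_4)].
Sum = 30.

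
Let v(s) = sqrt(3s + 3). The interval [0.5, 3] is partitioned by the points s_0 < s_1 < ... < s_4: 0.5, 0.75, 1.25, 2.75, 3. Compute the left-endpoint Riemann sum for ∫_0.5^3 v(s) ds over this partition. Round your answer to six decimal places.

Subinterval widths: 0.25, 0.5, 1.5, 0.25.
Left endpoints: 0.5, 0.75, 1.25, 2.75.
v(0.5) ≈ 2.121320, v(0.75) ≈ 2.291288, v(1.25) ≈ 2.598076, v(2.75) ≈ 3.354102.
Sum = Σ Δs_i · v(s_i).
Sum ≈ 6.411614.

6.411614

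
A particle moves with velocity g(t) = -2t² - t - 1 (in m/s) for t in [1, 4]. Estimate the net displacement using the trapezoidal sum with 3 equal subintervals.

-53.5

Δt = (4 − 1)/3 = 1.
g(1) = -4, g(2) = -11, g(3) = -22, g(4) = -37.
T_3 = (Δt/2)·[g(t_0) + 2g(t_1) + 2g(t_2) + g(t_3)].
Sum = -53.5.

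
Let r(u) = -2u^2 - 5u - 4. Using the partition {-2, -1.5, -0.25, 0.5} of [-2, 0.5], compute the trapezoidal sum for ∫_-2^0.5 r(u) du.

Subinterval widths: 0.5, 1.25, 0.75.
r(-2) = -2, r(-1.5) = -1, r(-0.25) = -2.875, r(0.5) = -7.
On each subinterval the trapezoid contributes (Δu_i/2)·[r(u_{i-1}) + r(u_i)].
Sum = -6.875.

-6.875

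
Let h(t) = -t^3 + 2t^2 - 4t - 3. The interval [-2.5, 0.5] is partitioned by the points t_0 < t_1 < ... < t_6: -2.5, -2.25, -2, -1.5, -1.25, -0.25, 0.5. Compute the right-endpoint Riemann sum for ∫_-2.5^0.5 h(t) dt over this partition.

Subinterval widths: 0.25, 0.25, 0.5, 0.25, 1, 0.75.
Right endpoints: -2.25, -2, -1.5, -1.25, -0.25, 0.5.
h(-2.25) = 27.515625, h(-2) = 21, h(-1.5) = 10.875, h(-1.25) = 7.078125, h(-0.25) = -1.859375, h(0.5) = -4.625.
Sum = Σ Δt_i · h(t_i).
Sum = 14.0078125.

14.0078125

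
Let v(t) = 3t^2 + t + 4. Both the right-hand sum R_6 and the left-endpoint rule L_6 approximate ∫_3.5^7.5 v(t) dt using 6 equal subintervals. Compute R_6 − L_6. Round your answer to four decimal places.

R_6 ≈ 463.222222.
L_6 ≈ 372.555556.
R_6 − L_6 ≈ 90.6667.

90.6667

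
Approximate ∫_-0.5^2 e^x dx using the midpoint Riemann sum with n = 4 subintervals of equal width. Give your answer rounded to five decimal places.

6.67338

Δx = (2 − (-0.5))/4 = 0.625.
Midpoints: -0.1875, 0.4375, 1.0625, 1.6875.
f(-0.1875) ≈ 0.82903, f(0.4375) ≈ 1.54883, f(1.0625) ≈ 2.89360, f(1.6875) ≈ 5.40595.
Sum = Δx · [f(-0.1875) + f(0.4375) + f(1.0625) + f(1.6875)].
Sum ≈ 6.67338.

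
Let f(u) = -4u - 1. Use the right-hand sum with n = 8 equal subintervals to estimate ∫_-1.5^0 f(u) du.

Δu = (0 − (-1.5))/8 = 0.1875.
Right endpoints: -1.3125, -1.125, -0.9375, -0.75, -0.5625, -0.375, -0.1875, 0.
f(-1.3125) = 4.25, f(-1.125) = 3.5, f(-0.9375) = 2.75, f(-0.75) = 2, f(-0.5625) = 1.25, f(-0.375) = 0.5, f(-0.1875) = -0.25, f(0) = -1.
Sum = Δu · [f(-1.3125) + f(-1.125) + f(-0.9375) + ...].
Sum = 2.4375.

2.4375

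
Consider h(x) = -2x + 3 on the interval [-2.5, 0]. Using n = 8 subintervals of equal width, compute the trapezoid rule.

13.75

Δx = (0 − (-2.5))/8 = 0.3125.
h(-2.5) = 8, h(-2.1875) = 7.375, h(-1.875) = 6.75, h(-1.5625) = 6.125, h(-1.25) = 5.5, h(-0.9375) = 4.875, h(-0.625) = 4.25, h(-0.3125) = 3.625, h(0) = 3.
T_8 = (Δx/2)·[h(x_0) + 2h(x_1) + ... + 2h(x_{7}) + h(x_8)].
Sum = 13.75.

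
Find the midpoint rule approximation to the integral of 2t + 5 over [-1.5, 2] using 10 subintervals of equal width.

Δt = (2 − (-1.5))/10 = 0.35.
Midpoints: -1.325, -0.975, -0.625, -0.275, 0.075, 0.425, 0.775, 1.125, 1.475, 1.825.
f(-1.325) = 2.35, f(-0.975) = 3.05, f(-0.625) = 3.75, f(-0.275) = 4.45, f(0.075) = 5.15, f(0.425) = 5.85, f(0.775) = 6.55, f(1.125) = 7.25, f(1.475) = 7.95, f(1.825) = 8.65.
Sum = Δt · [f(-1.325) + f(-0.975) + f(-0.625) + ...].
Sum = 19.25.

19.25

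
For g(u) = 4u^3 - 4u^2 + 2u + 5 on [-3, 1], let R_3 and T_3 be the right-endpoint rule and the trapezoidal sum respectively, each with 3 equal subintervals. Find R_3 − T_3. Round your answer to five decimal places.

R_3 ≈ -22.9629630.
T_3 ≈ -124.2962963.
R_3 − T_3 ≈ 101.33333.

101.33333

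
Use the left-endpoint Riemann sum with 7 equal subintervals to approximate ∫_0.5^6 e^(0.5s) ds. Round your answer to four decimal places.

30.6991

Δs = (6 − 0.5)/7 = 11/14.
Left endpoints: 0.5, 9/7, 29/14, 20/7, 51/14, 31/7, 73/14.
f(0.5) ≈ 1.2840, f(9/7) ≈ 1.9019, f(29/14) ≈ 2.8171, f(20/7) ≈ 4.1727, f(51/14) ≈ 6.1807, f(31/7) ≈ 9.1549, f(73/14) ≈ 13.5603.
Sum = Δs · [f(0.5) + f(9/7) + f(29/14) + ...].
Sum ≈ 30.6991.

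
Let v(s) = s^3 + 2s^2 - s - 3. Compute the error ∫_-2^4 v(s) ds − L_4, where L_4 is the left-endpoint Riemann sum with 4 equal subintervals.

Exact integral: ∫_-2^4 v(s) ds = 84.
L_4 = 27.75.
Error = 84 − 27.75 = 56.25.

56.25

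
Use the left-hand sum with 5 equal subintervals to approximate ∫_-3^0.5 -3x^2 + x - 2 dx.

Δx = (0.5 − (-3))/5 = 0.7.
Left endpoints: -3, -2.3, -1.6, -0.9, -0.2.
f(-3) = -32, f(-2.3) = -20.17, f(-1.6) = -11.28, f(-0.9) = -5.33, f(-0.2) = -2.32.
Sum = Δx · [f(-3) + f(-2.3) + f(-1.6) + f(-0.9) + f(-0.2)].
Sum = -49.77.

-49.77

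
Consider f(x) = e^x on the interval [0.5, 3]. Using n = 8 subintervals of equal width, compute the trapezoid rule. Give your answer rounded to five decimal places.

Δx = (3 − 0.5)/8 = 0.3125.
f(0.5) ≈ 1.64872, f(0.8125) ≈ 2.25353, f(1.125) ≈ 3.08022, f(1.4375) ≈ 4.21016, f(1.75) ≈ 5.75460, f(2.0625) ≈ 7.86561, f(2.375) ≈ 10.75101, f(2.6875) ≈ 14.69489, f(3) ≈ 20.08554.
T_8 = (Δx/2)·[f(x_0) + 2f(x_1) + ... + 2f(x_{7}) + f(x_8)].
Sum ≈ 18.58661.

18.58661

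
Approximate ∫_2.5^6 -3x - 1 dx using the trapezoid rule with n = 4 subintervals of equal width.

-48.125

Δx = (6 − 2.5)/4 = 0.875.
f(2.5) = -8.5, f(3.375) = -11.125, f(4.25) = -13.75, f(5.125) = -16.375, f(6) = -19.
T_4 = (Δx/2)·[f(x_0) + 2f(x_1) + 2f(x_2) + 2f(x_3) + f(x_4)].
Sum = -48.125.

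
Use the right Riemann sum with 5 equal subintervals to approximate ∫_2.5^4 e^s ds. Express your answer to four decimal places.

Δs = (4 − 2.5)/5 = 0.3.
Right endpoints: 2.8, 3.1, 3.4, 3.7, 4.
f(2.8) ≈ 16.4446, f(3.1) ≈ 22.1980, f(3.4) ≈ 29.9641, f(3.7) ≈ 40.4473, f(4) ≈ 54.5982.
Sum = Δs · [f(2.8) + f(3.1) + f(3.4) + f(3.7) + f(4)].
Sum ≈ 49.0956.

49.0956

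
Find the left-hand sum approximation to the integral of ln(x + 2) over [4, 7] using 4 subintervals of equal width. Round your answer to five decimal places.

5.86981

Δx = (7 − 4)/4 = 0.75.
Left endpoints: 4, 4.75, 5.5, 6.25.
f(4) ≈ 1.79176, f(4.75) ≈ 1.90954, f(5.5) ≈ 2.01490, f(6.25) ≈ 2.11021.
Sum = Δx · [f(4) + f(4.75) + f(5.5) + f(6.25)].
Sum ≈ 5.86981.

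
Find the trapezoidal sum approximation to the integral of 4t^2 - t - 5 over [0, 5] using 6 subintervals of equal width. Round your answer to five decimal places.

Δt = (5 − 0)/6 = 5/6.
f(0) = -5, f(5/6) = -55/18, f(5/3) = 40/9, f(2.5) = 17.5, f(10/3) = 325/9, f(25/6) = 1085/18, f(5) = 90.
T_6 = (Δt/2)·[f(t_0) + 2f(t_1) + ... + 2f(t_{5}) + f(t_6)].
Sum ≈ 131.48148.

131.48148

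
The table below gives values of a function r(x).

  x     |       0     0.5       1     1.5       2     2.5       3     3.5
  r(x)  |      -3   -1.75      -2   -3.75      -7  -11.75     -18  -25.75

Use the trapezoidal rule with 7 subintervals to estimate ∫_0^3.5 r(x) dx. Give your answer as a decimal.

Δx = 0.5.
T_7 = (0.5/2)·[(-3) + 2·(-1.75) + 2·(-2) + 2·(-3.75) + 2·(-7) + 2·(-11.75) + 2·(-18) + (-25.75)] = -29.3125.

-29.3125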